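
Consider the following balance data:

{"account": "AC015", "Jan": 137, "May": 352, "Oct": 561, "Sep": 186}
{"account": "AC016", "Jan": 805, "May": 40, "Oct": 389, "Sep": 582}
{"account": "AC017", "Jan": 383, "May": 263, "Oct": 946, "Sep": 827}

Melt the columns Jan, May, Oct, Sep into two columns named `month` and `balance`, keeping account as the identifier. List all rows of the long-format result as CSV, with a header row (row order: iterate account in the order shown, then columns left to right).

account,month,balance
AC015,Jan,137
AC015,May,352
AC015,Oct,561
AC015,Sep,186
AC016,Jan,805
AC016,May,40
AC016,Oct,389
AC016,Sep,582
AC017,Jan,383
AC017,May,263
AC017,Oct,946
AC017,Sep,827

Each (account, column) pair becomes one row: 3 × 4 = 12 rows.
For example, (AC015, Jan) → balance=137.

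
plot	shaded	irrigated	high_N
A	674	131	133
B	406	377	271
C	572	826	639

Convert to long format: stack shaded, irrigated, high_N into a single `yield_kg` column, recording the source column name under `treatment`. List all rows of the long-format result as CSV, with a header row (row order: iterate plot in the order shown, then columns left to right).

plot,treatment,yield_kg
A,shaded,674
A,irrigated,131
A,high_N,133
B,shaded,406
B,irrigated,377
B,high_N,271
C,shaded,572
C,irrigated,826
C,high_N,639

Each (plot, column) pair becomes one row: 3 × 3 = 9 rows.
For example, (A, shaded) → yield_kg=674.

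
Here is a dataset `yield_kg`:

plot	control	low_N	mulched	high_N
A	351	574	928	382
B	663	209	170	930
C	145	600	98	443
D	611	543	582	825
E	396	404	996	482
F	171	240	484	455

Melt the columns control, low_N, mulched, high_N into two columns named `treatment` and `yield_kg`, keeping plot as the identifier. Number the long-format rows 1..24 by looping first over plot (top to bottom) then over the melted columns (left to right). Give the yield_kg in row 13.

611

24 rows total (6 × 4). Row 13: index ⌊(13-1)/4⌋ = 3 into plot → D; (13-1) mod 4 = 0 into the melted columns → control.
So row 13 is (D, control, 611); yield_kg = 611.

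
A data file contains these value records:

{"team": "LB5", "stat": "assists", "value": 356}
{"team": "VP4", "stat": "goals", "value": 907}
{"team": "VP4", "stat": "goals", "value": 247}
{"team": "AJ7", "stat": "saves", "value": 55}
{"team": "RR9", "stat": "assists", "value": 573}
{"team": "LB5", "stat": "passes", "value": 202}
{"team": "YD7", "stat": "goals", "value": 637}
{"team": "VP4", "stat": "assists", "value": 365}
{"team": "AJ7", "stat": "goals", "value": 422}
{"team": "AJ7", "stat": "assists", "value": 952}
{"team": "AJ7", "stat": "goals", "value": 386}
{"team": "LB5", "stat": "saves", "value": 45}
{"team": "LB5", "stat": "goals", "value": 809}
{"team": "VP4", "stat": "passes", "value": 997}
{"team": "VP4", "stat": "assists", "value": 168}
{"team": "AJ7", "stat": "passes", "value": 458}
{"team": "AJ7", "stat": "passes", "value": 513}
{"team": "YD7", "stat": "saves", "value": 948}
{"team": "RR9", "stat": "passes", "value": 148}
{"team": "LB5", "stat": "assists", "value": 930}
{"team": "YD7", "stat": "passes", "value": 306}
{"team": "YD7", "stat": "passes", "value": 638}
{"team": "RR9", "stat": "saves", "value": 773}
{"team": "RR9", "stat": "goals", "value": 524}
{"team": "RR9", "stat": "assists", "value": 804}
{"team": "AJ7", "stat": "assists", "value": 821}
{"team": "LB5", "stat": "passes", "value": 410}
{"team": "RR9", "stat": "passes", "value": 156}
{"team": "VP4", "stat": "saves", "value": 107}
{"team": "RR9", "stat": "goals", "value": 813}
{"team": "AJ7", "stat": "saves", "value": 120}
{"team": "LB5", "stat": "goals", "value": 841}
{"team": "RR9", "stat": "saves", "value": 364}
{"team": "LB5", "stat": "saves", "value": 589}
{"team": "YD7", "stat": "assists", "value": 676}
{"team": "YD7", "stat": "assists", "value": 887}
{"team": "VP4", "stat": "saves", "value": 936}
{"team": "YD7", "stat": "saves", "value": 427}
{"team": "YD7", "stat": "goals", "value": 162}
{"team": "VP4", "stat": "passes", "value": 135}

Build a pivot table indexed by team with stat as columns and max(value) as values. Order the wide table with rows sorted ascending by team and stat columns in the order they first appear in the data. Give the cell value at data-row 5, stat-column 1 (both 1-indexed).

With rows sorted ascending by team, row 5 is team=YD7. stat columns in first-appearance order: assists, goals, saves, passes; column 1 is assists.
Long rows with team=YD7, stat=assists: max(676, 887) = 887.

887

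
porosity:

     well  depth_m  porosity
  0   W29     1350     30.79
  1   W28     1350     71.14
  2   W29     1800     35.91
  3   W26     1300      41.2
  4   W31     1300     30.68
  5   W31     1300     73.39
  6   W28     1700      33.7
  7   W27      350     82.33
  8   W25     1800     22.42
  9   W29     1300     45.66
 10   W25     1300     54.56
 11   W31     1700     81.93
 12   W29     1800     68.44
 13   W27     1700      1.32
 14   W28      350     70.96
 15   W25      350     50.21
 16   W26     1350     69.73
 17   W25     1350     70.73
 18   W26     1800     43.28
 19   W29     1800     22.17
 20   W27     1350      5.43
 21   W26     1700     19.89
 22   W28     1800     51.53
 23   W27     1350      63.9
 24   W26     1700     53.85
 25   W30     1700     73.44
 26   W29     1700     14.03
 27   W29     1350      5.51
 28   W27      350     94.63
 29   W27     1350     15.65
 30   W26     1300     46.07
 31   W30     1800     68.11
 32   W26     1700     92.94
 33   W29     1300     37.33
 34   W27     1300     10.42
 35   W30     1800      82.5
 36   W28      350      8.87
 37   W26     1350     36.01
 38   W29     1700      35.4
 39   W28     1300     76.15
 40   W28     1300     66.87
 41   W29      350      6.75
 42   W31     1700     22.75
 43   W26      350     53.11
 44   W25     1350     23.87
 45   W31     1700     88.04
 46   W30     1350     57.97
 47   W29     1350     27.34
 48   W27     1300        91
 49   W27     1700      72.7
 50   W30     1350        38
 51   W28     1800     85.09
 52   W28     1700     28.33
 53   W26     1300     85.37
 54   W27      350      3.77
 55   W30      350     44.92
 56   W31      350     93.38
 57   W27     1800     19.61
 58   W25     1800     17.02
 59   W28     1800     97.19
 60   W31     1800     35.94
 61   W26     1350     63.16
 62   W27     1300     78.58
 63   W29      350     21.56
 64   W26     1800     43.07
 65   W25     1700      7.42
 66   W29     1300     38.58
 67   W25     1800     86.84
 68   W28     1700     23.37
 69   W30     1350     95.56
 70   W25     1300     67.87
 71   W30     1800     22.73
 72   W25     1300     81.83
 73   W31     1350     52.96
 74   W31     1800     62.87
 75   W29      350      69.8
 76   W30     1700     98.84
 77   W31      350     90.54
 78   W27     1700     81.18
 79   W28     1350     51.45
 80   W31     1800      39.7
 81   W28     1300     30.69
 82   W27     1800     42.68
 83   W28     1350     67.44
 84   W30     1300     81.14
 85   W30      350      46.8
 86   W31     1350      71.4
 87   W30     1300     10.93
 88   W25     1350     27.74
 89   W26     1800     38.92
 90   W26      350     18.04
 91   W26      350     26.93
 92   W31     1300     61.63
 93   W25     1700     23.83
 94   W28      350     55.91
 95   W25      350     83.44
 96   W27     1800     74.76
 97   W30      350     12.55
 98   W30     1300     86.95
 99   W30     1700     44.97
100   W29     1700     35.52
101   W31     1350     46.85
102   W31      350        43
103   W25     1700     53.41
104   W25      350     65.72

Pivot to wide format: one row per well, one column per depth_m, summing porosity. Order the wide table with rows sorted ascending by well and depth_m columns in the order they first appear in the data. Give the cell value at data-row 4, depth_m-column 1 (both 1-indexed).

190.03

With rows sorted ascending by well, row 4 is well=W28. depth_m columns in first-appearance order: 1350, 1800, 1300, 1700, 350; column 1 is 1350.
Long rows with well=W28, depth_m=1350: 71.14 + 51.45 + 67.44 = 190.03.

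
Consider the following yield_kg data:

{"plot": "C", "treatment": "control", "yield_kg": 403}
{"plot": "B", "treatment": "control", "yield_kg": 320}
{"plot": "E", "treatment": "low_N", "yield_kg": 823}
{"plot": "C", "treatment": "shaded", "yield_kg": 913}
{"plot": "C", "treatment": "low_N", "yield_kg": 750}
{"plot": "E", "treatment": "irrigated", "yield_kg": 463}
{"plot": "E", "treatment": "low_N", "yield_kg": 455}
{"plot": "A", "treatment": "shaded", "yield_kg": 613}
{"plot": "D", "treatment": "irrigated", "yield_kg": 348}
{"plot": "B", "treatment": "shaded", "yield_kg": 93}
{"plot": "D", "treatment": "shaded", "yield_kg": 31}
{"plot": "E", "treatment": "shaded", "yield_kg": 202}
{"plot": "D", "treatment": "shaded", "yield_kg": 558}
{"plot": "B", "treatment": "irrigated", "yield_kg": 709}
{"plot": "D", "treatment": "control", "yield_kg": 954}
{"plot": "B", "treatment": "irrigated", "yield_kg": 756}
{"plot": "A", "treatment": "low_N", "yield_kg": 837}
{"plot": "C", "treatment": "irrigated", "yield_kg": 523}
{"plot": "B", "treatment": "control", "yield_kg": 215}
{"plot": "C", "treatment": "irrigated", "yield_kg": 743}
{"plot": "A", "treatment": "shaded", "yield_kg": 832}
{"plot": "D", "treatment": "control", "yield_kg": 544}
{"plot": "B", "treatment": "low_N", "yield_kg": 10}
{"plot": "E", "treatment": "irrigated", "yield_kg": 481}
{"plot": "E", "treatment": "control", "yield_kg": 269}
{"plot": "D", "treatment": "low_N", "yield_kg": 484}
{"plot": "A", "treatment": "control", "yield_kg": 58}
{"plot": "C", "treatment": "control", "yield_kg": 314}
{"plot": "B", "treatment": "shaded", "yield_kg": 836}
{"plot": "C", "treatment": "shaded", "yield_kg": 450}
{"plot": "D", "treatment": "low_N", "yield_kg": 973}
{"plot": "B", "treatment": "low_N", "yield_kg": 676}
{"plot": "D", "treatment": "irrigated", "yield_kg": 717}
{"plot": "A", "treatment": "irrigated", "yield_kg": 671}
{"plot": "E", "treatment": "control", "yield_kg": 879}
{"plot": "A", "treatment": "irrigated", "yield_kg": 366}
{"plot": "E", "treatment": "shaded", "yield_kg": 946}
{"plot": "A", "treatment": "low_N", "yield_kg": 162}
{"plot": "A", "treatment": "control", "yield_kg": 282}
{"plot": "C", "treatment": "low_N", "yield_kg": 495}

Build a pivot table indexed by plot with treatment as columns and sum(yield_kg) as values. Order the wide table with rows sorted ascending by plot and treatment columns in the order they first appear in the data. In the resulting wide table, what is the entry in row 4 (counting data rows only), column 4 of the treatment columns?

1065

With rows sorted ascending by plot, row 4 is plot=D. treatment columns in first-appearance order: control, low_N, shaded, irrigated; column 4 is irrigated.
Long rows with plot=D, treatment=irrigated: 348 + 717 = 1065.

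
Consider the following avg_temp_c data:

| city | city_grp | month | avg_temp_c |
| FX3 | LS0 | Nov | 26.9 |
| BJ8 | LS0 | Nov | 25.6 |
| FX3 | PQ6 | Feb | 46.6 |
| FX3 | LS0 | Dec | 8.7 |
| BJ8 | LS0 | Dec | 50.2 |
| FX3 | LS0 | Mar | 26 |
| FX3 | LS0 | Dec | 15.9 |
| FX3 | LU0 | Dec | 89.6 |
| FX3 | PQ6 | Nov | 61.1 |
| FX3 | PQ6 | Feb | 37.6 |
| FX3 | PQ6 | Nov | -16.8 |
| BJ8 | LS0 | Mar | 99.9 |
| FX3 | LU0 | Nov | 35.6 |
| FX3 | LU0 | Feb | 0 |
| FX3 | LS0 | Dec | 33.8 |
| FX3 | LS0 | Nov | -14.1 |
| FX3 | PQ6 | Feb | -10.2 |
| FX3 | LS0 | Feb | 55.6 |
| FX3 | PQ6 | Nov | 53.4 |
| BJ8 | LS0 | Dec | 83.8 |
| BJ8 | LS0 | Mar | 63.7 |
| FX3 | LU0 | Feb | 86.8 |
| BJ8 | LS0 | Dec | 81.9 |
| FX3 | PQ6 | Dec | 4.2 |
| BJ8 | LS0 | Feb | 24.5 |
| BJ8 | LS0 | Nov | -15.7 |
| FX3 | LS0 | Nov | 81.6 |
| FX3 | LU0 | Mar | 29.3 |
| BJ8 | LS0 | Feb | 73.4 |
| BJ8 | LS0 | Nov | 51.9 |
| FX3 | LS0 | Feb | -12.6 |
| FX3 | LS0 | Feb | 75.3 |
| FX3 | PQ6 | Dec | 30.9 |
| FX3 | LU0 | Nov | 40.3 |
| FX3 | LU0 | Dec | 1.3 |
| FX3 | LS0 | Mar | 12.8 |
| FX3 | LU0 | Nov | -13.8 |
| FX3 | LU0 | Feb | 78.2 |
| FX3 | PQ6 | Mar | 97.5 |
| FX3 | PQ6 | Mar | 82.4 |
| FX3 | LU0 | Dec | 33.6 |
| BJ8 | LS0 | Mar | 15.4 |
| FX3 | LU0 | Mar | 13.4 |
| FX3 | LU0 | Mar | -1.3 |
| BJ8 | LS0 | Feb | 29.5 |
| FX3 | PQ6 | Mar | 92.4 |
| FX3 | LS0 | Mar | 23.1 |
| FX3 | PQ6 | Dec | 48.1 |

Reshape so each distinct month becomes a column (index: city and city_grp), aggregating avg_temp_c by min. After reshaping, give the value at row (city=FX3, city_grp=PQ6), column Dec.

Rows with city=FX3, city_grp=PQ6 and month=Dec: avg_temp_c values are 4.2, 30.9, 48.1.
min(4.2, 30.9, 48.1) = 4.2.

4.2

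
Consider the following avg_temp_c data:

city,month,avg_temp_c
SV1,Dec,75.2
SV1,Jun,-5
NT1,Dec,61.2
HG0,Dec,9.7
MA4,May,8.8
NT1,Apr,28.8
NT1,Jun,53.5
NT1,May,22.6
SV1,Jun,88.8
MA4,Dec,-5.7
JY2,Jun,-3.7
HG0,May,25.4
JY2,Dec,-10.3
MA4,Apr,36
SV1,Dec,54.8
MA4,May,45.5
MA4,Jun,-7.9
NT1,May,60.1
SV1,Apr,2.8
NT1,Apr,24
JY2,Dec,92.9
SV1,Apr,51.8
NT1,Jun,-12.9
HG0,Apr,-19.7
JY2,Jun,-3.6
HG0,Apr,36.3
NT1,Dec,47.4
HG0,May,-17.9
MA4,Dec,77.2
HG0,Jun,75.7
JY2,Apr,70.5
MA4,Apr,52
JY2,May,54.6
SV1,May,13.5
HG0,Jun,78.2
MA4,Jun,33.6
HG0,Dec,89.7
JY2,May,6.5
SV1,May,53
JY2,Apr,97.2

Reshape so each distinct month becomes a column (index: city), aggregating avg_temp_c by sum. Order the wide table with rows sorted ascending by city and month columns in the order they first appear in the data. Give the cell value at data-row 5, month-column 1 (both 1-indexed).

130

With rows sorted ascending by city, row 5 is city=SV1. month columns in first-appearance order: Dec, Jun, May, Apr; column 1 is Dec.
Long rows with city=SV1, month=Dec: 75.2 + 54.8 = 130.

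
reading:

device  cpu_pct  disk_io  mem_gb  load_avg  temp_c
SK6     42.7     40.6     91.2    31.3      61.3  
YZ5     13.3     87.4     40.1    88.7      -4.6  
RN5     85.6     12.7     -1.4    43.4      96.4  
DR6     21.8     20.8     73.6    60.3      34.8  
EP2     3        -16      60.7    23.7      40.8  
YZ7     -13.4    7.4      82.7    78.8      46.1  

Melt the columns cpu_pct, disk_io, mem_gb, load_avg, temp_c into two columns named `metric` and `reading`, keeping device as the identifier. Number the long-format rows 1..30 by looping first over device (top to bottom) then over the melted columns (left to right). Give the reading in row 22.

-16

30 rows total (6 × 5). Row 22: index ⌊(22-1)/5⌋ = 4 into device → EP2; (22-1) mod 5 = 1 into the melted columns → disk_io.
So row 22 is (EP2, disk_io, -16); reading = -16.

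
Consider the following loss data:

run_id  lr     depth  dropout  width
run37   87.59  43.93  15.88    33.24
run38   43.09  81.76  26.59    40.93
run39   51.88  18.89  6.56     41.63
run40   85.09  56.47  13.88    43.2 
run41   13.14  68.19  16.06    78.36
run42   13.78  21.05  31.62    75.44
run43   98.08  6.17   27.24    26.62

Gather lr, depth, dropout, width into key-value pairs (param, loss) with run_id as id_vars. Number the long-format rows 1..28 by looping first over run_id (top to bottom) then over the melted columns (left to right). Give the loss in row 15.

28 rows total (7 × 4). Row 15: index ⌊(15-1)/4⌋ = 3 into run_id → run40; (15-1) mod 4 = 2 into the melted columns → dropout.
So row 15 is (run40, dropout, 13.88); loss = 13.88.

13.88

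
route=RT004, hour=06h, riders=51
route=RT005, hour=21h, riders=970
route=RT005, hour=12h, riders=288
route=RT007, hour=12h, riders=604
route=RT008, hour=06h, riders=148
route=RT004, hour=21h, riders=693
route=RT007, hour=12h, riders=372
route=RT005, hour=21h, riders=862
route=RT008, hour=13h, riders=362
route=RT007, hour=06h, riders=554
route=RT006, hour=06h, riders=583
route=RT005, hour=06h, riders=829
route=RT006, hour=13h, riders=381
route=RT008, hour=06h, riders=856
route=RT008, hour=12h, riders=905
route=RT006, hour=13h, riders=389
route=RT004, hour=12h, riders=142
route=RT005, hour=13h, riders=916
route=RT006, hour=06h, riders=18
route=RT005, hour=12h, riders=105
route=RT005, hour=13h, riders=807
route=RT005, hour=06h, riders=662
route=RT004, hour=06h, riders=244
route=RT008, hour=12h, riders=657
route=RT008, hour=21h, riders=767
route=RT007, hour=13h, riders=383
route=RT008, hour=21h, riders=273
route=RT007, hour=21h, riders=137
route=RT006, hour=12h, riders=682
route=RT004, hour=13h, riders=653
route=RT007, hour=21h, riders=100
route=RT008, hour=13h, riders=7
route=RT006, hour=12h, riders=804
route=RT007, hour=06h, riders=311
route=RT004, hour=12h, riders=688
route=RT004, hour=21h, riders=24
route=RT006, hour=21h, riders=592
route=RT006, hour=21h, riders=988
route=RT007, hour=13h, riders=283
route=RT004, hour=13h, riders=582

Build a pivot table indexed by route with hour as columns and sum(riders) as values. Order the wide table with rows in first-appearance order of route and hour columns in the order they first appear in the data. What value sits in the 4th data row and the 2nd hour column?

With rows in first-appearance order of route, row 4 is route=RT008. hour columns in first-appearance order: 06h, 21h, 12h, 13h; column 2 is 21h.
Long rows with route=RT008, hour=21h: 767 + 273 = 1040.

1040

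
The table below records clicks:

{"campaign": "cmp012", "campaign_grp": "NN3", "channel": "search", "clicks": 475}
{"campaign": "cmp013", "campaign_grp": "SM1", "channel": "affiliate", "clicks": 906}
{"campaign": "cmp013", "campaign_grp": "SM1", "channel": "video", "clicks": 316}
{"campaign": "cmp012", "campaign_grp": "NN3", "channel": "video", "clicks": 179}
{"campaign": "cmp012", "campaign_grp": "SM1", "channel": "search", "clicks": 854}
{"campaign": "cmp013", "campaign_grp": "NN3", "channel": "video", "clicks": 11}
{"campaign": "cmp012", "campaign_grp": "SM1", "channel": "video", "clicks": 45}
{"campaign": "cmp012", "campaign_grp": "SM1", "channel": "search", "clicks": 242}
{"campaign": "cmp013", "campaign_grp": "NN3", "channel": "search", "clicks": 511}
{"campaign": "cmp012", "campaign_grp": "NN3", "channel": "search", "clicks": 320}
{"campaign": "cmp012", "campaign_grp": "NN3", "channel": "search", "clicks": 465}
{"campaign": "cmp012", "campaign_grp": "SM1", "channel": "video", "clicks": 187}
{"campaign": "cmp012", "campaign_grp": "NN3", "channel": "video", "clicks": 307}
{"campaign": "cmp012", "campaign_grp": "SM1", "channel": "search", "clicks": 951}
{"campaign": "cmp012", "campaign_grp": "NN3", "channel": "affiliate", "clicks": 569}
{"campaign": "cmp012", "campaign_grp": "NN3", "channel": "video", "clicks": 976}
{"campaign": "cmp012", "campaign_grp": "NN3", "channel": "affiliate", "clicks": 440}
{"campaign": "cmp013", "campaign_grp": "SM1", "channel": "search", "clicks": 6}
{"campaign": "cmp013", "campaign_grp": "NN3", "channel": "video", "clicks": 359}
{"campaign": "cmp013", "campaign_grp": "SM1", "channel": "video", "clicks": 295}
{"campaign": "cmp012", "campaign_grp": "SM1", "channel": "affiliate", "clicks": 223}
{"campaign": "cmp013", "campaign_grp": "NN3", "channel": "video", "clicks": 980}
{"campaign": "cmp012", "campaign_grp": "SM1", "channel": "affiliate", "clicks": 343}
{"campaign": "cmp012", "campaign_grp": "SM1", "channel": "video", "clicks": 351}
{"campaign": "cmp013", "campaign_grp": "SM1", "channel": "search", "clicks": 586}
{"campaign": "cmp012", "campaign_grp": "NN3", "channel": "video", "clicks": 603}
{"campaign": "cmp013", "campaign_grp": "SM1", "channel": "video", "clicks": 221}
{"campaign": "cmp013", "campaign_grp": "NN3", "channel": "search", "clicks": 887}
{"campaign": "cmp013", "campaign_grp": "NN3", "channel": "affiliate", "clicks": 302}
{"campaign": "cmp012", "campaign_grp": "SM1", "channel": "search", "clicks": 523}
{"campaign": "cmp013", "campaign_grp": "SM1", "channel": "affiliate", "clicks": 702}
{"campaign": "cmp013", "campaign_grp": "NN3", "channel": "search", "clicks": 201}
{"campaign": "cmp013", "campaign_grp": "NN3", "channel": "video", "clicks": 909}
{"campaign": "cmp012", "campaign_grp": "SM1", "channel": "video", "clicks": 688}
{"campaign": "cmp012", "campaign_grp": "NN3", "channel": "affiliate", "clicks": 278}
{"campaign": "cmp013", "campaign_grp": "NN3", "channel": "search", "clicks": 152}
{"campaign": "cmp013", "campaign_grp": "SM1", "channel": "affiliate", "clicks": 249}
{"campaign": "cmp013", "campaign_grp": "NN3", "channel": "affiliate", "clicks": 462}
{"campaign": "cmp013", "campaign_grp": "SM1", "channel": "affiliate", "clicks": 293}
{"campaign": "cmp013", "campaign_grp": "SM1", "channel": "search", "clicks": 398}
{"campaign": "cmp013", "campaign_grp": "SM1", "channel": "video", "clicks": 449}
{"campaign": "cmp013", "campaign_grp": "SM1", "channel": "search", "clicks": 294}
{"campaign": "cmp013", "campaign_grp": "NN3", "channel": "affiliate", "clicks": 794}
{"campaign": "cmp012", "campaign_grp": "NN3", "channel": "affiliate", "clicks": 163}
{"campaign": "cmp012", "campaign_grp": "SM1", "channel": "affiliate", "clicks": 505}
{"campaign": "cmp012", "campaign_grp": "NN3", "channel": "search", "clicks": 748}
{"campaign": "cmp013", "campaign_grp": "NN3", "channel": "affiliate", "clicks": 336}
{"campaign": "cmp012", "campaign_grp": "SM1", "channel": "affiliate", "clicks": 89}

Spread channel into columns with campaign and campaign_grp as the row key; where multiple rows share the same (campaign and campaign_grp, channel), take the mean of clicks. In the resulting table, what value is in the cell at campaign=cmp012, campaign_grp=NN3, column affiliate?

Rows with campaign=cmp012, campaign_grp=NN3 and channel=affiliate: clicks values are 569, 440, 278, 163.
(569 + 440 + 278 + 163) / 4 = 362.50.

362.50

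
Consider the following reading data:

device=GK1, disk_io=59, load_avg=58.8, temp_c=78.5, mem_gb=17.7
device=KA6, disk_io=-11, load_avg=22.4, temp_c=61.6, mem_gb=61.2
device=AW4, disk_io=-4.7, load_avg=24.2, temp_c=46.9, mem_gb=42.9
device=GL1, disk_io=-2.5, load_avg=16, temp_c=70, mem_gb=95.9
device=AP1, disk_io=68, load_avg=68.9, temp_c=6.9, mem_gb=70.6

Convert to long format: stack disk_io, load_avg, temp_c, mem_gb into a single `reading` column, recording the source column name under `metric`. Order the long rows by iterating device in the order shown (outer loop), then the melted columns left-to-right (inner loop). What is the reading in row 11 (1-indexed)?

20 rows total (5 × 4). Row 11: index ⌊(11-1)/4⌋ = 2 into device → AW4; (11-1) mod 4 = 2 into the melted columns → temp_c.
So row 11 is (AW4, temp_c, 46.9); reading = 46.9.

46.9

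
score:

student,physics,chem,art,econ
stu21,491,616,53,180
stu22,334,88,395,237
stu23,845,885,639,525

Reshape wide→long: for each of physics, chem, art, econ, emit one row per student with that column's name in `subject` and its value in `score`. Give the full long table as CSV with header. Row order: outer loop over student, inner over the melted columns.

Each (student, column) pair becomes one row: 3 × 4 = 12 rows.
For example, (stu21, physics) → score=491.

student,subject,score
stu21,physics,491
stu21,chem,616
stu21,art,53
stu21,econ,180
stu22,physics,334
stu22,chem,88
stu22,art,395
stu22,econ,237
stu23,physics,845
stu23,chem,885
stu23,art,639
stu23,econ,525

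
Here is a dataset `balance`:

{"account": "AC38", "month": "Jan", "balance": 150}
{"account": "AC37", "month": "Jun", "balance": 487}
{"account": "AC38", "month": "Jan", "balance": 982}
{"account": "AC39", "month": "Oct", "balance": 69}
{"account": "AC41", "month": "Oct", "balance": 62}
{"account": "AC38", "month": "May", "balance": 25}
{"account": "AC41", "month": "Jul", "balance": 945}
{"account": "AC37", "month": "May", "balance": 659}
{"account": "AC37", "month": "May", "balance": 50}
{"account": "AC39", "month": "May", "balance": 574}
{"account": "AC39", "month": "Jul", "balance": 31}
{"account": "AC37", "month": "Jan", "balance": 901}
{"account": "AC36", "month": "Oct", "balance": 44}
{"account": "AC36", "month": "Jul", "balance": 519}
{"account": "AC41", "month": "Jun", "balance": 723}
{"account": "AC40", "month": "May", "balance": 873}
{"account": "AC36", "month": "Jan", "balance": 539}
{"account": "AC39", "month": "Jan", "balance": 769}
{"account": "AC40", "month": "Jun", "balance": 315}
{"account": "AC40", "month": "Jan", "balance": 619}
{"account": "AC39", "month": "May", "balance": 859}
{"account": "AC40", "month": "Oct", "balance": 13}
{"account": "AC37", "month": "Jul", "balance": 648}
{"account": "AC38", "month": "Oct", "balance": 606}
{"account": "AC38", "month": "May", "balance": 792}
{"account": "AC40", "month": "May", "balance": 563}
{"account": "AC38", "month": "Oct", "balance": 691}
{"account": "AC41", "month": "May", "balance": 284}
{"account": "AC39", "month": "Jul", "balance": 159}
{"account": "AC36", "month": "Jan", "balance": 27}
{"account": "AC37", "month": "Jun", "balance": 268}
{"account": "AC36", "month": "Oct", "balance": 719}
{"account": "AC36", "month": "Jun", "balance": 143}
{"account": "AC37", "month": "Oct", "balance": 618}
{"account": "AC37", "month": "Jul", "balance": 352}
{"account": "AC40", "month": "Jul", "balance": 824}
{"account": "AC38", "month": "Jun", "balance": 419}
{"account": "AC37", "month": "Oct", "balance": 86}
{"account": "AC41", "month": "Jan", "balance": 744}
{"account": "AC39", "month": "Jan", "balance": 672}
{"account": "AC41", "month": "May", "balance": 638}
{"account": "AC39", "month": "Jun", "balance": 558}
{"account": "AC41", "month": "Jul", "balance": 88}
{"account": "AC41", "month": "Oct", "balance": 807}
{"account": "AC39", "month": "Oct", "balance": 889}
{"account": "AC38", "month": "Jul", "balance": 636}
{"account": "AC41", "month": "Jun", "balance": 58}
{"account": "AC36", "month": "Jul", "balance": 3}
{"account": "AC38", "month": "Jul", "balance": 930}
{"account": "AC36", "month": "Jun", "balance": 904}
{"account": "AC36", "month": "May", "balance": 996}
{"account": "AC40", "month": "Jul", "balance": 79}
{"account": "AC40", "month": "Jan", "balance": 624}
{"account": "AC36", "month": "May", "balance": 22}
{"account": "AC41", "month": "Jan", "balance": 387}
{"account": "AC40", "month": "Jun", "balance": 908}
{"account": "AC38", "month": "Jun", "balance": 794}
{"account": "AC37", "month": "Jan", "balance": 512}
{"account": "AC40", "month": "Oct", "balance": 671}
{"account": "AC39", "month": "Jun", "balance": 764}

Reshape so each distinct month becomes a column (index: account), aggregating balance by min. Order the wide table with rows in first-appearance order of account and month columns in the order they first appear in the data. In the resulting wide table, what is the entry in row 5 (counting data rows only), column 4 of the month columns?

22

With rows in first-appearance order of account, row 5 is account=AC36. month columns in first-appearance order: Jan, Jun, Oct, May, Jul; column 4 is May.
Long rows with account=AC36, month=May: min(996, 22) = 22.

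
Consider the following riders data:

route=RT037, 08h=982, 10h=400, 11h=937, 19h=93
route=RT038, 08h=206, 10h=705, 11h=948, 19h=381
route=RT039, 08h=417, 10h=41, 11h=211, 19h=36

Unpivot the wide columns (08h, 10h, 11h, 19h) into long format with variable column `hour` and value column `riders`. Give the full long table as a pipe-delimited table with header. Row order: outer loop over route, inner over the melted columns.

| route | hour | riders |
| RT037 | 08h | 982 |
| RT037 | 10h | 400 |
| RT037 | 11h | 937 |
| RT037 | 19h | 93 |
| RT038 | 08h | 206 |
| RT038 | 10h | 705 |
| RT038 | 11h | 948 |
| RT038 | 19h | 381 |
| RT039 | 08h | 417 |
| RT039 | 10h | 41 |
| RT039 | 11h | 211 |
| RT039 | 19h | 36 |

Each (route, column) pair becomes one row: 3 × 4 = 12 rows.
For example, (RT037, 08h) → riders=982.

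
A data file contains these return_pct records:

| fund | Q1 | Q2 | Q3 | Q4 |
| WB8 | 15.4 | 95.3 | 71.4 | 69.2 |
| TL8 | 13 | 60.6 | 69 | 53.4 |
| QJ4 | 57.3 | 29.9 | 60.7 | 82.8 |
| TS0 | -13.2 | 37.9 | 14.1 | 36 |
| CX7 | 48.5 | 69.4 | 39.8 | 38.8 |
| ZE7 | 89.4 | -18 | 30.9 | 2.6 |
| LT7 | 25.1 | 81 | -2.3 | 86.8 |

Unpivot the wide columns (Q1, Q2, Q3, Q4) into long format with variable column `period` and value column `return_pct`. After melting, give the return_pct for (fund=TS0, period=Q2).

37.9

Unpivoting turns each (fund, wide-column) pair into one long row.
The wide cell at row TS0, column Q2 holds 37.9, so the long row (TS0, Q2) has return_pct=37.9.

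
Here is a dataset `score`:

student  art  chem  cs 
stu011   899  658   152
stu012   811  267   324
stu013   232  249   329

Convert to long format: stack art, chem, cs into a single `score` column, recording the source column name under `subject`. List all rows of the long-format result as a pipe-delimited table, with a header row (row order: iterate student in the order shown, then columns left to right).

Each (student, column) pair becomes one row: 3 × 3 = 9 rows.
For example, (stu011, art) → score=899.

| student | subject | score |
| stu011 | art | 899 |
| stu011 | chem | 658 |
| stu011 | cs | 152 |
| stu012 | art | 811 |
| stu012 | chem | 267 |
| stu012 | cs | 324 |
| stu013 | art | 232 |
| stu013 | chem | 249 |
| stu013 | cs | 329 |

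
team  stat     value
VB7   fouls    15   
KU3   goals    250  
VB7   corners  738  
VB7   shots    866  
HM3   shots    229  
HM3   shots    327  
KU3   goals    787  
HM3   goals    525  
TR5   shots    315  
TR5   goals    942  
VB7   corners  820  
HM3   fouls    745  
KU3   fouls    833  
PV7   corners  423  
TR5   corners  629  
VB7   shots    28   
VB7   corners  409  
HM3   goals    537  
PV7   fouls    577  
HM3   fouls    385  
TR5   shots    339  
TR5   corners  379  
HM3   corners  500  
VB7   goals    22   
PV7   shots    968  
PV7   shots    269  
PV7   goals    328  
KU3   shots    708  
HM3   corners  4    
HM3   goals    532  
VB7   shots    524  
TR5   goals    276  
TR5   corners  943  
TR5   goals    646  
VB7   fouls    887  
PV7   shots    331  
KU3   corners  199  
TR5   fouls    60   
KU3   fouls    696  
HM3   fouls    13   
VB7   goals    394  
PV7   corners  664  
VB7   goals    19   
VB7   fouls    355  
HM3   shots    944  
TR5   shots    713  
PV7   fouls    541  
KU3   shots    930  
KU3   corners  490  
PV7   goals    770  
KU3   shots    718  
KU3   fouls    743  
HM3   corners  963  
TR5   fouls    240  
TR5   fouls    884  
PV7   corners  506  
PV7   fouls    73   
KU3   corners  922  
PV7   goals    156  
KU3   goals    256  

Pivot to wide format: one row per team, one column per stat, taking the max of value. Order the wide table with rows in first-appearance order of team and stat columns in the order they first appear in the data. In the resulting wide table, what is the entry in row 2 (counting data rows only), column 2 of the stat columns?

787

With rows in first-appearance order of team, row 2 is team=KU3. stat columns in first-appearance order: fouls, goals, corners, shots; column 2 is goals.
Long rows with team=KU3, stat=goals: max(250, 787, 256) = 787.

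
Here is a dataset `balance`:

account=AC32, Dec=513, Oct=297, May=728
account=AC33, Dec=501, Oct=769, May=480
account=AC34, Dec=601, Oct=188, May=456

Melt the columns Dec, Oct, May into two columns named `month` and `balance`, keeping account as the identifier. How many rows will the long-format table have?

9

3 account values × 3 melted columns = 9 rows.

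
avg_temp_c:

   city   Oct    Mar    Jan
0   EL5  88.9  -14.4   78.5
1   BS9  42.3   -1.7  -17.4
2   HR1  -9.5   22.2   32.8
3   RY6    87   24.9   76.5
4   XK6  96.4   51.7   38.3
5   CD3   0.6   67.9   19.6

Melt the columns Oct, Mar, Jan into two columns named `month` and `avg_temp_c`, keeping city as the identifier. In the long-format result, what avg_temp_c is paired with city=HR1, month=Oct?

Unpivoting turns each (city, wide-column) pair into one long row.
The wide cell at row HR1, column Oct holds -9.5, so the long row (HR1, Oct) has avg_temp_c=-9.5.

-9.5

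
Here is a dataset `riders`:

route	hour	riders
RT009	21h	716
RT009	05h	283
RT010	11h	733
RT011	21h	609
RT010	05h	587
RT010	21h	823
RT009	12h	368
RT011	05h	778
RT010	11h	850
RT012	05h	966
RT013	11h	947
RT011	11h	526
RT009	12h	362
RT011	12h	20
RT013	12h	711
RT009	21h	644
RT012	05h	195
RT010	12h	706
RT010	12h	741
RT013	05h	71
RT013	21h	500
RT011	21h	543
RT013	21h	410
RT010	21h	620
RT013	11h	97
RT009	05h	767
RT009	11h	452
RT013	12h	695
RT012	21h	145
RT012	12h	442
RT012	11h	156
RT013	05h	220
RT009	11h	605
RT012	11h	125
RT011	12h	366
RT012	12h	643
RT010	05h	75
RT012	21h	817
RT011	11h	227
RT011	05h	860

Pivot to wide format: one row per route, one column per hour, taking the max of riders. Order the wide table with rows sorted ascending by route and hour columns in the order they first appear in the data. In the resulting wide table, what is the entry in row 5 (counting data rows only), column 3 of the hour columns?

947

With rows sorted ascending by route, row 5 is route=RT013. hour columns in first-appearance order: 21h, 05h, 11h, 12h; column 3 is 11h.
Long rows with route=RT013, hour=11h: max(947, 97) = 947.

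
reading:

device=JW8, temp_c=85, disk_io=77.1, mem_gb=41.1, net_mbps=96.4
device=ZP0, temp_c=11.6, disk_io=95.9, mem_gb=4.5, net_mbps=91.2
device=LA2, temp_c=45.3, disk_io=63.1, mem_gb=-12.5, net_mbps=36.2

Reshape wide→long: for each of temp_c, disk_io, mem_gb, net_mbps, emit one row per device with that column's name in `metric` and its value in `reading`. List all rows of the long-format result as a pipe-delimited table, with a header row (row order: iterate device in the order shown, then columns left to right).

| device | metric | reading |
| JW8 | temp_c | 85 |
| JW8 | disk_io | 77.1 |
| JW8 | mem_gb | 41.1 |
| JW8 | net_mbps | 96.4 |
| ZP0 | temp_c | 11.6 |
| ZP0 | disk_io | 95.9 |
| ZP0 | mem_gb | 4.5 |
| ZP0 | net_mbps | 91.2 |
| LA2 | temp_c | 45.3 |
| LA2 | disk_io | 63.1 |
| LA2 | mem_gb | -12.5 |
| LA2 | net_mbps | 36.2 |

Each (device, column) pair becomes one row: 3 × 4 = 12 rows.
For example, (JW8, temp_c) → reading=85.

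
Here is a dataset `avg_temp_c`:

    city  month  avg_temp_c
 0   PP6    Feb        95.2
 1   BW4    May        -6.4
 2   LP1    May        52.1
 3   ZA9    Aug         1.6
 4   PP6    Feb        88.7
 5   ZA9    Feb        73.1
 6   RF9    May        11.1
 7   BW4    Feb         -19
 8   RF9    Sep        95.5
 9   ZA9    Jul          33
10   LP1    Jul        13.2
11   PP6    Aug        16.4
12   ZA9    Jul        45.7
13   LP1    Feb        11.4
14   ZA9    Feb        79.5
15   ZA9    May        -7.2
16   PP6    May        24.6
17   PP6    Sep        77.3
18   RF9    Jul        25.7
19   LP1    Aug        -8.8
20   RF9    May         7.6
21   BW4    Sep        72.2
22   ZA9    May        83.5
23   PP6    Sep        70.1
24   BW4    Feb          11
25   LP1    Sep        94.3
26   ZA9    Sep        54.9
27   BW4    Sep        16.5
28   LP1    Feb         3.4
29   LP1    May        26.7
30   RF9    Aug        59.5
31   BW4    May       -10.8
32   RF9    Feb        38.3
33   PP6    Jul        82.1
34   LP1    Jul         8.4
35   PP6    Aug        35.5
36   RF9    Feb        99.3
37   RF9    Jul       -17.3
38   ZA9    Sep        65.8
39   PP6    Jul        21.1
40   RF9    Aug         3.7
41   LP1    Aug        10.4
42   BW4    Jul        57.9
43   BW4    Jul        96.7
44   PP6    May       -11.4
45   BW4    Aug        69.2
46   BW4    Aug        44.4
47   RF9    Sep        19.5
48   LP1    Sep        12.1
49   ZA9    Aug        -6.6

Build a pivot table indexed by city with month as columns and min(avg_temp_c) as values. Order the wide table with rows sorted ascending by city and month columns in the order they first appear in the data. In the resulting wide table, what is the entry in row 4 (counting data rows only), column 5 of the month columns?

-17.3

With rows sorted ascending by city, row 4 is city=RF9. month columns in first-appearance order: Feb, May, Aug, Sep, Jul; column 5 is Jul.
Long rows with city=RF9, month=Jul: min(25.7, -17.3) = -17.3.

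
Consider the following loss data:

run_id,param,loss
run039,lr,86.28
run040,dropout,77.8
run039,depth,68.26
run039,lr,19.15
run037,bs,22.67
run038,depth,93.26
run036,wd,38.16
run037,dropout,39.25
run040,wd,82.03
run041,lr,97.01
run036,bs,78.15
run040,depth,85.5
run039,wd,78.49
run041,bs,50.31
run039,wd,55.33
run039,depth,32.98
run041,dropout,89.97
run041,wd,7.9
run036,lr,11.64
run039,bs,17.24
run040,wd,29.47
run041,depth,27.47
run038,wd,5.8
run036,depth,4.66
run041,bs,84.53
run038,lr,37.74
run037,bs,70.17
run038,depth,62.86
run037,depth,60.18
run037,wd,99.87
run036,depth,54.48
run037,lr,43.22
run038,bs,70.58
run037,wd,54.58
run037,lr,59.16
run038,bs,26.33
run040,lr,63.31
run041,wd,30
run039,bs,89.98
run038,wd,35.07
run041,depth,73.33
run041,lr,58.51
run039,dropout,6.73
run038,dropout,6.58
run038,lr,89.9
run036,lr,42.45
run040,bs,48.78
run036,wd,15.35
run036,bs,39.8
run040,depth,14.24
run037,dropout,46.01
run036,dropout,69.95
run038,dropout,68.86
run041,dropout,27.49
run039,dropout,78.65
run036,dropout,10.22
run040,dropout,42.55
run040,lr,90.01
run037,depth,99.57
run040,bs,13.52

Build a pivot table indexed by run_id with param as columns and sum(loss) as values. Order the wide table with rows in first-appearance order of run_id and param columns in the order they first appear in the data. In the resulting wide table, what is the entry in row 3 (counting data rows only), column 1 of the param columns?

102.38

With rows in first-appearance order of run_id, row 3 is run_id=run037. param columns in first-appearance order: lr, dropout, depth, bs, wd; column 1 is lr.
Long rows with run_id=run037, param=lr: 43.22 + 59.16 = 102.38.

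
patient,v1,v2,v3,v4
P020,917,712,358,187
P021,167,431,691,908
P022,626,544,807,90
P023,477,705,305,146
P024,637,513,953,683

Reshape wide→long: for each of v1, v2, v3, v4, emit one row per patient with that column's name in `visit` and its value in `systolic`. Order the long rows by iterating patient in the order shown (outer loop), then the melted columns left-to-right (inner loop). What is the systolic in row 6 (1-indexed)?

20 rows total (5 × 4). Row 6: index ⌊(6-1)/4⌋ = 1 into patient → P021; (6-1) mod 4 = 1 into the melted columns → v2.
So row 6 is (P021, v2, 431); systolic = 431.

431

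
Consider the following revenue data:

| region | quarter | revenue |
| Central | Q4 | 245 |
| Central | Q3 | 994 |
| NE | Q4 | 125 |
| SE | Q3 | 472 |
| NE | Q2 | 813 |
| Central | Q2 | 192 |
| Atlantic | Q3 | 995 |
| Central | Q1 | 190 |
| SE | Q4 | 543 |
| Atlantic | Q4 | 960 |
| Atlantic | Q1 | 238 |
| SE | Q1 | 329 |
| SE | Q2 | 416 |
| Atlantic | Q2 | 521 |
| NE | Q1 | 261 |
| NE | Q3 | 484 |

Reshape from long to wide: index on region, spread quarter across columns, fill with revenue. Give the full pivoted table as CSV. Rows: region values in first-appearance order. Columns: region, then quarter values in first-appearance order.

Columns: region plus the 4 distinct quarter values (Q4, Q3, Q2, Q1).
For example, row Central column Q4 takes revenue=245 from the long row (Central, Q4).

region,Q4,Q3,Q2,Q1
Central,245,994,192,190
NE,125,484,813,261
SE,543,472,416,329
Atlantic,960,995,521,238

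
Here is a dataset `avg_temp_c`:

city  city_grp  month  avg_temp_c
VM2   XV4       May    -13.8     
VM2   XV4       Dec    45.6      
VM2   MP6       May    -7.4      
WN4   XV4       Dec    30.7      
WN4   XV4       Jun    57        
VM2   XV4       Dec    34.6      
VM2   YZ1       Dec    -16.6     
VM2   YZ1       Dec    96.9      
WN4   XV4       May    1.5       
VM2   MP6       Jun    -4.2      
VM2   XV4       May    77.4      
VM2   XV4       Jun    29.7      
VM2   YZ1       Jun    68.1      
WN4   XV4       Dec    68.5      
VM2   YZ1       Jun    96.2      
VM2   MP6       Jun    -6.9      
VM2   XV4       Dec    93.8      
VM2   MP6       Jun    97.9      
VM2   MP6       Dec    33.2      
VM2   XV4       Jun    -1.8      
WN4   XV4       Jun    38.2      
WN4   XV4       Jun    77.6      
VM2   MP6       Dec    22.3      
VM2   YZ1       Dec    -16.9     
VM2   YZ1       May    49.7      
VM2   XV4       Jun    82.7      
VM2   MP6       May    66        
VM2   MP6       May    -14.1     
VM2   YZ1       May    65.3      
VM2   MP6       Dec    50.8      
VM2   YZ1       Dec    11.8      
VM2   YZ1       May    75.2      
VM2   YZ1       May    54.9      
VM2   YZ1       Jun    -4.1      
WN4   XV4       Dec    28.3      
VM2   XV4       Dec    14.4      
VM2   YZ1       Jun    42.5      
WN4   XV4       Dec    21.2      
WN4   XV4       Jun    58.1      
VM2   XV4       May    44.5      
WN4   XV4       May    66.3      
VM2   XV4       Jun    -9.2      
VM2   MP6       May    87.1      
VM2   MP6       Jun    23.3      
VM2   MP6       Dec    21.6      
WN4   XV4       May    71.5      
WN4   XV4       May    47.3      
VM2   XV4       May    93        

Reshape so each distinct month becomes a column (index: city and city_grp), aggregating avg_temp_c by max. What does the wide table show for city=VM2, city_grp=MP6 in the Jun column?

Rows with city=VM2, city_grp=MP6 and month=Jun: avg_temp_c values are -4.2, -6.9, 97.9, 23.3.
max(-4.2, -6.9, 97.9, 23.3) = 97.9.

97.9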